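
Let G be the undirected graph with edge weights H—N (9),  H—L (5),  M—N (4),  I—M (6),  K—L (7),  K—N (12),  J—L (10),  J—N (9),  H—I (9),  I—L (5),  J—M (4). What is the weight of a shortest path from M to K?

16

A few of the M→K routes:
M-N-H-L-K: 4 + 9 + 5 + 7 = 25
M-J-N-K: 4 + 9 + 12 = 25
M-I-H-L-K: 6 + 9 + 5 + 7 = 27
M-I-L-K: 6 + 5 + 7 = 18
M-N-K: 4 + 12 = 16
M-J-L-K: 4 + 10 + 7 = 21
Best route has total 16.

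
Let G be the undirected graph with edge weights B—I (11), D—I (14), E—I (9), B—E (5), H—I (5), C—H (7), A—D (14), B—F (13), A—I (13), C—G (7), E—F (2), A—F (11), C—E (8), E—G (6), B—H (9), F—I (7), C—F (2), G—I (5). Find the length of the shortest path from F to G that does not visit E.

9

Some routes from F to G avoiding E:
F → B → I → G: 13 + 11 + 5 = 29
F → C → G: 2 + 7 = 9
F → C → H → I → G: 2 + 7 + 5 + 5 = 19
F → I → G: 7 + 5 = 12
F → I → H → C → G: 7 + 5 + 7 + 7 = 26
Best route has total 9.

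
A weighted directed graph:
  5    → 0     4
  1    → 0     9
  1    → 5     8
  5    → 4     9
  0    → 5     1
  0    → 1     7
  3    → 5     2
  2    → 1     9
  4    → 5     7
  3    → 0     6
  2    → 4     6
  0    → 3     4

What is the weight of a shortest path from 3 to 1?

Candidate routes:
3→0→1: 6 + 7 = 13
3→5→0→1: 2 + 4 + 7 = 13
Best route has total 13.

13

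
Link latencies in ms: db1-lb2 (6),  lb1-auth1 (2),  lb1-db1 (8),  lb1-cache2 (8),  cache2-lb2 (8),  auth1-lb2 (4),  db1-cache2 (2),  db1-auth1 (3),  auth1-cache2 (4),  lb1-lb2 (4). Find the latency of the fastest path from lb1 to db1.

5

Checking several routes:
lb1 - db1: 8
lb1 - lb2 - auth1 - db1: 4 + 4 + 3 = 11
lb1 - auth1 - db1: 2 + 3 = 5
lb1 - auth1 - cache2 - db1: 2 + 4 + 2 = 8
lb1 - lb2 - db1: 4 + 6 = 10
lb1 - cache2 - db1: 8 + 2 = 10
Shortest: 5 ms.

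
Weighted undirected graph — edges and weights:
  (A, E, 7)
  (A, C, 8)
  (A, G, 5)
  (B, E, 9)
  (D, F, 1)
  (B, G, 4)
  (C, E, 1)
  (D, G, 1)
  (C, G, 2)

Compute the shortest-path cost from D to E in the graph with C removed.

Paths from D to E avoiding C:
D - G - B - E: 1 + 4 + 9 = 14
D - G - A - E: 1 + 5 + 7 = 13
Shortest: 13.

13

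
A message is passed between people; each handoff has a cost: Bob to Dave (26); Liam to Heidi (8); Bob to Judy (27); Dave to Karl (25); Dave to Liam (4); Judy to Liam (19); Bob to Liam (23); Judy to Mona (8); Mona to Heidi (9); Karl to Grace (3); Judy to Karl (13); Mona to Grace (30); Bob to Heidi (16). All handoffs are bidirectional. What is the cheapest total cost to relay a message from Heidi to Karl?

30

A few of the Heidi→Karl routes:
Heidi → Liam → Dave → Karl: 8 + 4 + 25 = 37
Heidi → Liam → Judy → Karl: 8 + 19 + 13 = 40
Heidi → Mona → Judy → Karl: 9 + 8 + 13 = 30
The minimum is 30.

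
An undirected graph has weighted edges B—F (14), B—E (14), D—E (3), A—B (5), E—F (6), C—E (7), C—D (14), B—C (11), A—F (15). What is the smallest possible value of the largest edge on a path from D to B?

Comparing a few candidate routes:
D - C - E - B: max(14, 7, 14) = 14
D - E - F - B: max(3, 6, 14) = 14
D - E - B: max(3, 14) = 14
D - E - C - B: max(3, 7, 11) = 11
D - C - E - F - B: max(14, 7, 6, 14) = 14
The minimum achievable maximum is 11.

11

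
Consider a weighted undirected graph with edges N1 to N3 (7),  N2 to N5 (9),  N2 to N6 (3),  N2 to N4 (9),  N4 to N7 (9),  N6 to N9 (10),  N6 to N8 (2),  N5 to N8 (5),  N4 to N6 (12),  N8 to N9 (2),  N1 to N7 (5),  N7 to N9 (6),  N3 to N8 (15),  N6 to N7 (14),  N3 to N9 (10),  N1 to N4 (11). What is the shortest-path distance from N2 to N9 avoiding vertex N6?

16

A few of the N2→N9 routes:
N2-N5-N8-N9: 9 + 5 + 2 = 16
N2-N4-N1-N3-N9: 9 + 11 + 7 + 10 = 37
N2-N4-N1-N7-N9: 9 + 11 + 5 + 6 = 31
N2-N4-N7-N9: 9 + 9 + 6 = 24
The minimum is 16.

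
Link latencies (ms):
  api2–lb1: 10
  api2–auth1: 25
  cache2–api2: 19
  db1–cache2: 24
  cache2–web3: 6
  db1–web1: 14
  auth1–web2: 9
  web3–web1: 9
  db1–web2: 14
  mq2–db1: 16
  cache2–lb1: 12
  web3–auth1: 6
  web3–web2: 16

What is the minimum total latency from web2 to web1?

24

Checking several routes:
web2→web3→web1: 16 + 9 = 25
web2→db1→web1: 14 + 14 = 28
web2→auth1→web3→web1: 9 + 6 + 9 = 24
Shortest: 24 ms.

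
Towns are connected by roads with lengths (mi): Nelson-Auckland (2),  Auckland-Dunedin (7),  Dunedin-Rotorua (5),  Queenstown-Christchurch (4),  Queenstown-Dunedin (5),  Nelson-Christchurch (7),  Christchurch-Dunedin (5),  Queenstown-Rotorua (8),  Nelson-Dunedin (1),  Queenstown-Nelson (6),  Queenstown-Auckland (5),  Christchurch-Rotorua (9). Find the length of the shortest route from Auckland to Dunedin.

Some routes from Auckland to Dunedin:
Auckland→Dunedin: 7
Auckland→Queenstown→Nelson→Dunedin: 5 + 6 + 1 = 12
Auckland→Nelson→Dunedin: 2 + 1 = 3
Auckland→Queenstown→Dunedin: 5 + 5 = 10
Shortest: 3 mi.

3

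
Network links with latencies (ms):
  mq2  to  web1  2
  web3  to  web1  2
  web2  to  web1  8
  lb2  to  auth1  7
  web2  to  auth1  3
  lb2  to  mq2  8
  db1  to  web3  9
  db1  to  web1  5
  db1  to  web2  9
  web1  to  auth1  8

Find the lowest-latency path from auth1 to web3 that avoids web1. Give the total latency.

Routes from auth1 to web3 avoiding web1:
auth1-web2-db1-web3: 3 + 9 + 9 = 21
Shortest: 21 ms.

21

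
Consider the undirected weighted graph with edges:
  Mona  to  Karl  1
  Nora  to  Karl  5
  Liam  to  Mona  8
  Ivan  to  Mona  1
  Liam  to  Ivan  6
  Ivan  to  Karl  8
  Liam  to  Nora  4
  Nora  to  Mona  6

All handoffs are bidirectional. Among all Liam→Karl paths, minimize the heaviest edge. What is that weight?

A few of the Liam→Karl routes:
Liam -> Nora -> Mona -> Karl: max(4, 6, 1) = 6
Liam -> Ivan -> Mona -> Nora -> Karl: max(6, 1, 6, 5) = 6
Liam -> Ivan -> Mona -> Karl: max(6, 1, 1) = 6
Liam -> Nora -> Karl: max(4, 5) = 5
Best route has worst link 5.

5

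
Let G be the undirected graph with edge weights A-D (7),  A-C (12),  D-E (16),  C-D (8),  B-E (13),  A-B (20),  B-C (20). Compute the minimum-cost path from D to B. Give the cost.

Checking several routes:
D - C - B: 8 + 20 = 28
D - A - B: 7 + 20 = 27
D - E - B: 16 + 13 = 29
Best route has total 27.

27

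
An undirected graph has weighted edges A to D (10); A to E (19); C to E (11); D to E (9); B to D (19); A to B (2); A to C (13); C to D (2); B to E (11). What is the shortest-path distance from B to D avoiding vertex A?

Routes from B to D avoiding A:
B - D: 19
B - E - D: 11 + 9 = 20
B - E - C - D: 11 + 11 + 2 = 24
The minimum is 19.

19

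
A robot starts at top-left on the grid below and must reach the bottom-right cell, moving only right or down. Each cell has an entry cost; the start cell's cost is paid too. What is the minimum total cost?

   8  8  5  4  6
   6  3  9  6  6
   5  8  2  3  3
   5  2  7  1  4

One optimal route is [0,0]→[1,0]→[1,1]→[2,1]→[2,2]→[2,3]→[3,3]→[3,4].
Its cost is 8 + 6 + 3 + 8 + 2 + 3 + 1 + 4 = 35.

35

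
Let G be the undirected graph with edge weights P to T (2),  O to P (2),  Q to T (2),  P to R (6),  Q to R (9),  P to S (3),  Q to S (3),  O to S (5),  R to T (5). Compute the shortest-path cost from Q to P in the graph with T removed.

Candidate routes:
Q - S - O - P: 3 + 5 + 2 = 10
Q - S - P: 3 + 3 = 6
Q - R - P: 9 + 6 = 15
The minimum is 6.

6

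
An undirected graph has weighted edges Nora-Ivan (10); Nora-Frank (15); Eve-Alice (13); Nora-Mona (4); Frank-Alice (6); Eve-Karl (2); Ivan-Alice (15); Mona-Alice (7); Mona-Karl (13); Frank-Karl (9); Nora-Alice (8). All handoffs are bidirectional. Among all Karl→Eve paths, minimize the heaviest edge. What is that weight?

Checking several routes:
Karl-Mona-Alice-Eve: max(13, 7, 13) = 13
Karl-Frank-Alice-Eve: max(9, 6, 13) = 13
Karl-Eve: max(2) = 2
Karl-Mona-Nora-Alice-Eve: max(13, 4, 8, 13) = 13
Best route has worst link 2.

2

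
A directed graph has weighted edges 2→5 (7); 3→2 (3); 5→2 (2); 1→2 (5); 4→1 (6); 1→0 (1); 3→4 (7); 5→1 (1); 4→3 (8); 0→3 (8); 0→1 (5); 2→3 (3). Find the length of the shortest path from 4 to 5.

18

Candidate routes:
4-3-2-5: 8 + 3 + 7 = 18
4-1-0-3-2-5: 6 + 1 + 8 + 3 + 7 = 25
4-1-2-5: 6 + 5 + 7 = 18
The minimum is 18.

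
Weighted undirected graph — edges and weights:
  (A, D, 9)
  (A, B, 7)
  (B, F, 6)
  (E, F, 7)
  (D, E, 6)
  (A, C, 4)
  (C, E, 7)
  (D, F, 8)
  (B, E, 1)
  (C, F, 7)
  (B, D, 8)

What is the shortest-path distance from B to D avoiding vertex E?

A few of the B→D routes:
B-A-D: 7 + 9 = 16
B-F-C-A-D: 6 + 7 + 4 + 9 = 26
B-F-D: 6 + 8 = 14
B-D: 8
Shortest: 8.

8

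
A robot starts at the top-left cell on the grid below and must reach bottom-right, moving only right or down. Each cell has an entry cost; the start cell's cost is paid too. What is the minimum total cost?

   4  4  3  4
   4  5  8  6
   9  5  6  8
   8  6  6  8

37

Path (0,0) → (0,1) → (0,2) → (0,3) → (1,3) → (2,3) → (3,3): 4 + 4 + 3 + 4 + 6 + 8 + 8 = 37.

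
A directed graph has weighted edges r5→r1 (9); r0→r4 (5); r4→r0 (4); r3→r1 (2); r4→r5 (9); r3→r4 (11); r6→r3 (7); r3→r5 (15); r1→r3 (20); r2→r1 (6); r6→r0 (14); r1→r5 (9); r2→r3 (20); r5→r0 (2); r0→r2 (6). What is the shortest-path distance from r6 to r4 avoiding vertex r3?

Paths from r6 to r4 avoiding r3:
r6 -> r0 -> r4: 14 + 5 = 19
Best route has total 19.

19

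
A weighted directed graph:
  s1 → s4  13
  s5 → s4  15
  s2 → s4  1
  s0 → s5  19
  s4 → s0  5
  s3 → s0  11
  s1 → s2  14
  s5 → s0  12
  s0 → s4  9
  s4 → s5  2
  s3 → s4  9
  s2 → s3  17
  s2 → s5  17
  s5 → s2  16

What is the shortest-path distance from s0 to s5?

11

Candidate routes:
s0 -> s4 -> s5: 9 + 2 = 11
s0 -> s5: 19
The minimum is 11.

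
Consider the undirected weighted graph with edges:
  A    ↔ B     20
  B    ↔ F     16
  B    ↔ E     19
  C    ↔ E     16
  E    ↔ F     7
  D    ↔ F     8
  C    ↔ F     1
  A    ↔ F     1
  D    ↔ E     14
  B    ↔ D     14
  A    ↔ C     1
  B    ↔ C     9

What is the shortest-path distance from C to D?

A few of the C→D routes:
C → F → D: 1 + 8 = 9
C → F → E → D: 1 + 7 + 14 = 22
C → A → F → D: 1 + 1 + 8 = 10
C → A → F → E → D: 1 + 1 + 7 + 14 = 23
C → B → D: 9 + 14 = 23
Shortest: 9.

9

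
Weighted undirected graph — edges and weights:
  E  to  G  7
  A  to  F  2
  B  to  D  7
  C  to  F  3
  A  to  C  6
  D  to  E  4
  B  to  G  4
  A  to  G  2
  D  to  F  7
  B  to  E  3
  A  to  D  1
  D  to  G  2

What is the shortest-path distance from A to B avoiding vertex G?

Some routes from A to B avoiding G:
A -> C -> F -> D -> B: 6 + 3 + 7 + 7 = 23
A -> F -> D -> E -> B: 2 + 7 + 4 + 3 = 16
A -> D -> B: 1 + 7 = 8
A -> F -> D -> B: 2 + 7 + 7 = 16
A -> D -> E -> B: 1 + 4 + 3 = 8
The minimum is 8.

8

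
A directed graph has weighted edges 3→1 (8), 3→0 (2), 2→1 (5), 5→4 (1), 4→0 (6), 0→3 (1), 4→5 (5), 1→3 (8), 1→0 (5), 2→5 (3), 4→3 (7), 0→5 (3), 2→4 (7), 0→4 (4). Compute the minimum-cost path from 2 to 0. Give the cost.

Some routes from 2 to 0:
2 -> 5 -> 4 -> 3 -> 0: 3 + 1 + 7 + 2 = 13
2 -> 4 -> 0: 7 + 6 = 13
2 -> 5 -> 4 -> 0: 3 + 1 + 6 = 10
2 -> 1 -> 0: 5 + 5 = 10
Best route has total 10.

10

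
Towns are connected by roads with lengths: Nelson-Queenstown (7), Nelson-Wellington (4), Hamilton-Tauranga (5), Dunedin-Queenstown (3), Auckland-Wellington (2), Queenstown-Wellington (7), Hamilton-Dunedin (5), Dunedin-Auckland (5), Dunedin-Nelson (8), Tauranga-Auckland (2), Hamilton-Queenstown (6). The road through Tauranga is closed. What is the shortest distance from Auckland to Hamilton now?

Checking several routes:
Auckland -> Wellington -> Queenstown -> Dunedin -> Hamilton: 2 + 7 + 3 + 5 = 17
Auckland -> Wellington -> Queenstown -> Hamilton: 2 + 7 + 6 = 15
Auckland -> Dunedin -> Queenstown -> Hamilton: 5 + 3 + 6 = 14
Auckland -> Dunedin -> Hamilton: 5 + 5 = 10
The minimum is 10.

10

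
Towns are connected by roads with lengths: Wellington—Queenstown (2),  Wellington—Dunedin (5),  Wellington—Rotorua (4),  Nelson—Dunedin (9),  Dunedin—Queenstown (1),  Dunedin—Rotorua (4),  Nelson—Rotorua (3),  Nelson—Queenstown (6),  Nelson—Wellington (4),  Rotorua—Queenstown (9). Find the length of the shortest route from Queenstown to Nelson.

6

Some routes from Queenstown to Nelson:
Queenstown -> Wellington -> Nelson: 2 + 4 = 6
Queenstown -> Dunedin -> Rotorua -> Nelson: 1 + 4 + 3 = 8
Queenstown -> Dunedin -> Nelson: 1 + 9 = 10
Queenstown -> Nelson: 6
Queenstown -> Wellington -> Rotorua -> Nelson: 2 + 4 + 3 = 9
Shortest: 6.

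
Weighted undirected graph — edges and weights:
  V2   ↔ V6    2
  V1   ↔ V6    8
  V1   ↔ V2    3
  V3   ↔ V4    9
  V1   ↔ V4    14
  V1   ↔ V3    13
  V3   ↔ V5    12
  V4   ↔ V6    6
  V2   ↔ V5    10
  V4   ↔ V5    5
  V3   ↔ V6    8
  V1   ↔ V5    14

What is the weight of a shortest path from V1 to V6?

5

Some routes from V1 to V6:
V1→V4→V6: 14 + 6 = 20
V1→V2→V6: 3 + 2 = 5
V1→V6: 8
Best route has total 5.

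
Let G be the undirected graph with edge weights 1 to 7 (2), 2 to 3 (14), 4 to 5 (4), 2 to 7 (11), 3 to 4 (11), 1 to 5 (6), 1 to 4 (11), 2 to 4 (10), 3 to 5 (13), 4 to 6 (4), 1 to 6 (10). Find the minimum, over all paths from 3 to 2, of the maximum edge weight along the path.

Checking several routes:
3→4→2: max(11, 10) = 11
3→4→5→1→7→2: max(11, 4, 6, 2, 11) = 11
3→4→1→7→2: max(11, 11, 2, 11) = 11
3→4→6→1→7→2: max(11, 4, 10, 2, 11) = 11
Best route has worst link 11.

11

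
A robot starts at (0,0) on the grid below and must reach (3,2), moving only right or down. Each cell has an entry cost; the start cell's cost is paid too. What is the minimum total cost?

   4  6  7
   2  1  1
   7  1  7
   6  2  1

11

Cheapest: r0c0 -> r1c0 -> r1c1 -> r2c1 -> r3c1 -> r3c2
  4 + 2 + 1 + 1 + 2 + 1 = 11
(Top row then right column would cost 26.)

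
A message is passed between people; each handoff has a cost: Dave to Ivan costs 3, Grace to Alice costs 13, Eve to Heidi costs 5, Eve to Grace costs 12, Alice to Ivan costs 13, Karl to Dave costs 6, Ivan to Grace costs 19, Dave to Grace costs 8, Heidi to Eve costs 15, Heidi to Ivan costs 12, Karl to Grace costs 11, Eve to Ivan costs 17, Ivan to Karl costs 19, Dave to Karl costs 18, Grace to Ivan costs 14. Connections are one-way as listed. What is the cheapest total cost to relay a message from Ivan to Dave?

Routes from Ivan to Dave:
Ivan → Karl → Dave: 19 + 6 = 25
The minimum is 25.

25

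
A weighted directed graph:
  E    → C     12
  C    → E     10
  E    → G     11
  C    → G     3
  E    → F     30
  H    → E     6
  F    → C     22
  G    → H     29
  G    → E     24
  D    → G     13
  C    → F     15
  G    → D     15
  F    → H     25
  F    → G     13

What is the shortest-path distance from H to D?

Routes from H to D:
H → E → C → G → D: 6 + 12 + 3 + 15 = 36
H → E → C → F → G → D: 6 + 12 + 15 + 13 + 15 = 61
H → E → F → G → D: 6 + 30 + 13 + 15 = 64
H → E → G → D: 6 + 11 + 15 = 32
H → E → F → C → G → D: 6 + 30 + 22 + 3 + 15 = 76
Shortest: 32.

32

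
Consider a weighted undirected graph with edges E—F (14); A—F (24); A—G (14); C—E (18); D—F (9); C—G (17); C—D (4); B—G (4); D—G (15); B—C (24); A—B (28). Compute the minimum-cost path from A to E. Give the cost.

38

A few of the A→E routes:
A → F → E: 24 + 14 = 38
A → G → D → C → E: 14 + 15 + 4 + 18 = 51
A → G → C → E: 14 + 17 + 18 = 49
Best route has total 38.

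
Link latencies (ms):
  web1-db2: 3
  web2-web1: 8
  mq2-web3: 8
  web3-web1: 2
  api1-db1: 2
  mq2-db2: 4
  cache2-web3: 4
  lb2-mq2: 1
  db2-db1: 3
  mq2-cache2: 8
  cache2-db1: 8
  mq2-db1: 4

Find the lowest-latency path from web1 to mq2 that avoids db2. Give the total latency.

10

Routes from web1 to mq2 avoiding db2:
web1→web3→cache2→mq2: 2 + 4 + 8 = 14
web1→web3→mq2: 2 + 8 = 10
web1→web3→cache2→db1→mq2: 2 + 4 + 8 + 4 = 18
The minimum is 10 ms.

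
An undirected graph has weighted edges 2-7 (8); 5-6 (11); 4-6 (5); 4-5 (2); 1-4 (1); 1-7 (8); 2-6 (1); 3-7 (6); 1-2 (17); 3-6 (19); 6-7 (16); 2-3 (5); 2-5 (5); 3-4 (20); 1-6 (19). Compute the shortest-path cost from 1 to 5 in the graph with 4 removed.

Some routes from 1 to 5 avoiding 4:
1→2→5: 17 + 5 = 22
1→7→3→2→5: 8 + 6 + 5 + 5 = 24
1→7→2→5: 8 + 8 + 5 = 21
The minimum is 21.

21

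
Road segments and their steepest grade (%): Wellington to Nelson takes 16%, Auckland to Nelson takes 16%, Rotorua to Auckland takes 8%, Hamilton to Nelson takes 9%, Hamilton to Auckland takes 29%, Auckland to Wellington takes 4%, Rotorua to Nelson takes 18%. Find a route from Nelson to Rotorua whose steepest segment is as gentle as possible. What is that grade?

16

Some routes from Nelson to Rotorua:
Nelson → Wellington → Auckland → Rotorua: max(16, 4, 8) = 16
Nelson → Rotorua: max(18) = 18
Nelson → Auckland → Rotorua: max(16, 8) = 16
The minimum achievable maximum is 16%.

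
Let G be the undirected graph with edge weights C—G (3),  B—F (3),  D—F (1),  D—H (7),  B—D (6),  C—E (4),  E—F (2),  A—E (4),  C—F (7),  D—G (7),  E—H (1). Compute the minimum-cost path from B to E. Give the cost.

A few of the B→E routes:
B -> D -> H -> E: 6 + 7 + 1 = 14
B -> F -> D -> H -> E: 3 + 1 + 7 + 1 = 12
B -> F -> E: 3 + 2 = 5
B -> D -> F -> E: 6 + 1 + 2 = 9
Best route has total 5.

5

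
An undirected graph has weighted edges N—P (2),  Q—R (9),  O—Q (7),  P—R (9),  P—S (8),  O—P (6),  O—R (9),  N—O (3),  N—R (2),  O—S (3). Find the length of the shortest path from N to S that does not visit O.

10

Paths from N to S avoiding O:
N -> P -> S: 2 + 8 = 10
N -> R -> P -> S: 2 + 9 + 8 = 19
Best route has total 10.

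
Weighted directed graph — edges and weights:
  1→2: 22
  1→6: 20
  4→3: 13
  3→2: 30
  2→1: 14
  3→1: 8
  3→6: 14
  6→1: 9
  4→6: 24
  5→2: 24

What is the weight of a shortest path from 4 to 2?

43

Paths from 4 to 2:
4 → 3 → 6 → 1 → 2: 13 + 14 + 9 + 22 = 58
4 → 3 → 1 → 2: 13 + 8 + 22 = 43
4 → 6 → 1 → 2: 24 + 9 + 22 = 55
4 → 3 → 2: 13 + 30 = 43
Shortest: 43.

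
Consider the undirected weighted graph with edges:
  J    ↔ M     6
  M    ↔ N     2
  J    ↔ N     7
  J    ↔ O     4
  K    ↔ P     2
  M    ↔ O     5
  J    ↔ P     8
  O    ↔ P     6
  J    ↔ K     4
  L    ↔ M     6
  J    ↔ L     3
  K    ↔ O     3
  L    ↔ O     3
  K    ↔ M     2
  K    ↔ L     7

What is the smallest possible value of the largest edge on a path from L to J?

Some routes from L to J:
L→M→K→P→O→J: max(6, 2, 2, 6, 4) = 6
L→O→K→J: max(3, 3, 4) = 4
L→O→J: max(3, 4) = 4
L→O→M→K→J: max(3, 5, 2, 4) = 5
L→J: max(3) = 3
Best route has worst link 3.

3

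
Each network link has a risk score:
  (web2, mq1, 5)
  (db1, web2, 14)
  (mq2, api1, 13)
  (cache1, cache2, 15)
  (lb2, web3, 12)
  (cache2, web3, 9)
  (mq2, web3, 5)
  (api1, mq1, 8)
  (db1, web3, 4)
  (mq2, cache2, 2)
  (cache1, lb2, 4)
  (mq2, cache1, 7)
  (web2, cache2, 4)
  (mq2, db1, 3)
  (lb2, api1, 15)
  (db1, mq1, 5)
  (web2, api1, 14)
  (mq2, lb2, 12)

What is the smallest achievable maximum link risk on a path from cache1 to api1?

8

A few of the cache1→api1 routes:
cache1 -> mq2 -> db1 -> mq1 -> api1: max(7, 3, 5, 8) = 8
cache1 -> mq2 -> cache2 -> web2 -> mq1 -> api1: max(7, 2, 4, 5, 8) = 8
cache1 -> mq2 -> db1 -> web3 -> cache2 -> web2 -> mq1 -> api1: max(7, 3, 4, 9, 4, 5, 8) = 9
cache1 -> mq2 -> web3 -> cache2 -> web2 -> mq1 -> api1: max(7, 5, 9, 4, 5, 8) = 9
cache1 -> mq2 -> web3 -> db1 -> mq1 -> api1: max(7, 5, 4, 5, 8) = 8
The minimum achievable maximum is 8.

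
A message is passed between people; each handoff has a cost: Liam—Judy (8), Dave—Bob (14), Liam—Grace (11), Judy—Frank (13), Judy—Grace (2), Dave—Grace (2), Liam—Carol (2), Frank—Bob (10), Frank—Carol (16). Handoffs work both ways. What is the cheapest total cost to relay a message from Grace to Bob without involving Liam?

Candidate routes:
Grace -> Judy -> Frank -> Bob: 2 + 13 + 10 = 25
Grace -> Dave -> Bob: 2 + 14 = 16
Best route has total 16.

16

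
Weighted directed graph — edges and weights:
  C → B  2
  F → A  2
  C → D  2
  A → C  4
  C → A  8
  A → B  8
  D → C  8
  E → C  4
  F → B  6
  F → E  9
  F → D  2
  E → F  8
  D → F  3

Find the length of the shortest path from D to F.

Paths from D to F:
D -> F: 3
Shortest: 3.

3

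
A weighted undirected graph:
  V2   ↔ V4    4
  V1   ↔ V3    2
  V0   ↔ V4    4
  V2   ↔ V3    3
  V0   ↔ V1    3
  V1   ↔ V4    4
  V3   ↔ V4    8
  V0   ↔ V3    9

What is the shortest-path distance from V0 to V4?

4

A few of the V0→V4 routes:
V0 - V1 - V3 - V4: 3 + 2 + 8 = 13
V0 - V1 - V4: 3 + 4 = 7
V0 - V1 - V3 - V2 - V4: 3 + 2 + 3 + 4 = 12
V0 - V4: 4
Shortest: 4.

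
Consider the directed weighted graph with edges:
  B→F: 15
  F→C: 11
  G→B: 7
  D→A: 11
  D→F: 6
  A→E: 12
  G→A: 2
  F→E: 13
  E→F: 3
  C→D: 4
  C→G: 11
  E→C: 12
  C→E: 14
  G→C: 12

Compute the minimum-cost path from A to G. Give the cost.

Candidate routes:
A -> E -> C -> G: 12 + 12 + 11 = 35
A -> E -> F -> C -> G: 12 + 3 + 11 + 11 = 37
Best route has total 35.

35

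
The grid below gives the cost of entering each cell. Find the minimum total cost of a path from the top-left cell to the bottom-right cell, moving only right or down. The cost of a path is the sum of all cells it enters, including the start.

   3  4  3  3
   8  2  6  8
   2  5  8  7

Take (0,0) → (0,1) → (0,2) → (0,3) → (1,3) → (2,3) for a total of 3 + 4 + 3 + 3 + 8 + 7 = 28.

28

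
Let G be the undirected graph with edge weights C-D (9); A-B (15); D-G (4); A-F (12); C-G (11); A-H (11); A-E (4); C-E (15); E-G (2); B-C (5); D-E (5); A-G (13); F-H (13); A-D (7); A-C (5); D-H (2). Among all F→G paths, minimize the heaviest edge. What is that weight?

12

Some routes from F to G:
F - A - E - G: max(12, 4, 2) = 12
F - A - D - C - G: max(12, 7, 9, 11) = 12
F - A - D - G: max(12, 7, 4) = 12
F - A - D - E - G: max(12, 7, 5, 2) = 12
The minimum achievable maximum is 12.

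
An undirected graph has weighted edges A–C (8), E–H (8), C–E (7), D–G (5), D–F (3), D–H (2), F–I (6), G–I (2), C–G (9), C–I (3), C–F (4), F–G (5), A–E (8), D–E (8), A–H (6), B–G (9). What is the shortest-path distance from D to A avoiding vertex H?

15

A few of the D→A routes:
D -> F -> I -> C -> A: 3 + 6 + 3 + 8 = 20
D -> E -> A: 8 + 8 = 16
D -> F -> C -> A: 3 + 4 + 8 = 15
D -> G -> I -> C -> A: 5 + 2 + 3 + 8 = 18
The minimum is 15.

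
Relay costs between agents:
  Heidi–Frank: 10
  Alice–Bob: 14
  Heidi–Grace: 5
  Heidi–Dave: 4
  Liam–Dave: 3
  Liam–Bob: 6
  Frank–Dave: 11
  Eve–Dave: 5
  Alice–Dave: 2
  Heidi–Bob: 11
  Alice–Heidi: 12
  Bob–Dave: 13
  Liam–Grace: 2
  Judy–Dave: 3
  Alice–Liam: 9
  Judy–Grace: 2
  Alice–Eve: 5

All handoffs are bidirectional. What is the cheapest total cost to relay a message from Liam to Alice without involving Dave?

Routes from Liam to Alice avoiding Dave:
Liam → Grace → Heidi → Alice: 2 + 5 + 12 = 19
Liam → Bob → Heidi → Alice: 6 + 11 + 12 = 29
Liam → Bob → Alice: 6 + 14 = 20
Liam → Alice: 9
Liam → Grace → Heidi → Bob → Alice: 2 + 5 + 11 + 14 = 32
Best route has total 9.

9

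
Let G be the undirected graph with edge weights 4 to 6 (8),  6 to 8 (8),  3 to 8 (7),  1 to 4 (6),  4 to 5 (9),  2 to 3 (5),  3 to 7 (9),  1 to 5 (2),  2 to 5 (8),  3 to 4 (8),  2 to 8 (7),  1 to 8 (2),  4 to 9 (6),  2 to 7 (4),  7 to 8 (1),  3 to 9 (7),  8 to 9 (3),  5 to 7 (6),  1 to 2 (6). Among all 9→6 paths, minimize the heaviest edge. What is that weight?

Checking several routes:
9-3-8-2-7-5-1-4-6: max(7, 7, 7, 4, 6, 2, 6, 8) = 8
9-3-8-2-5-1-4-6: max(7, 7, 7, 8, 2, 6, 8) = 8
9-3-8-2-1-4-6: max(7, 7, 7, 6, 6, 8) = 8
The minimum achievable maximum is 8.

8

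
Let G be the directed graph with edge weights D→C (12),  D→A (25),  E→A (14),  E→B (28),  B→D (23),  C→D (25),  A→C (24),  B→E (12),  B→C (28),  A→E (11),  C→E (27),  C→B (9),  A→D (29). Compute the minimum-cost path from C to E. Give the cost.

Paths from C to E:
C → E: 27
C → D → A → E: 25 + 25 + 11 = 61
C → B → D → A → E: 9 + 23 + 25 + 11 = 68
C → B → E: 9 + 12 = 21
The minimum is 21.

21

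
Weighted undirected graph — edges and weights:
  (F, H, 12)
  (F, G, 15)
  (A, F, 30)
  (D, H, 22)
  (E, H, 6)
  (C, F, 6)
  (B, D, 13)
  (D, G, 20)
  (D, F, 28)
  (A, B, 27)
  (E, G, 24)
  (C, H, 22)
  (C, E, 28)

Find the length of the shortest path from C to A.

Checking several routes:
C → H → F → A: 22 + 12 + 30 = 64
C → F → D → B → A: 6 + 28 + 13 + 27 = 74
C → F → A: 6 + 30 = 36
C → E → H → F → A: 28 + 6 + 12 + 30 = 76
The minimum is 36.

36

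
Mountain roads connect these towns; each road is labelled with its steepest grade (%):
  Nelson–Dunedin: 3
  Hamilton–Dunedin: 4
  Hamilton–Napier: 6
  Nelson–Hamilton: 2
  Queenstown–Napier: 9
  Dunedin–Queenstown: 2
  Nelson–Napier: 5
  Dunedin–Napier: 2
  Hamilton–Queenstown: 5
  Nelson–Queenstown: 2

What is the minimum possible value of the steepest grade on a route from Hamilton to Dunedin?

2

Comparing a few candidate routes:
Hamilton - Nelson - Dunedin: max(2, 3) = 3
Hamilton - Nelson - Queenstown - Dunedin: max(2, 2, 2) = 2
Hamilton - Dunedin: max(4) = 4
Smallest bottleneck: 2%.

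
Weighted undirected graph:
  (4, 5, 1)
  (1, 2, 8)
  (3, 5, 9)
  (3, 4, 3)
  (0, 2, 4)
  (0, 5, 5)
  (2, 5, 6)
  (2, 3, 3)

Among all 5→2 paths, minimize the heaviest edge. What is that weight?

3

A few of the 5→2 routes:
5 -> 2: max(6) = 6
5 -> 0 -> 2: max(5, 4) = 5
5 -> 4 -> 3 -> 2: max(1, 3, 3) = 3
The minimum achievable maximum is 3.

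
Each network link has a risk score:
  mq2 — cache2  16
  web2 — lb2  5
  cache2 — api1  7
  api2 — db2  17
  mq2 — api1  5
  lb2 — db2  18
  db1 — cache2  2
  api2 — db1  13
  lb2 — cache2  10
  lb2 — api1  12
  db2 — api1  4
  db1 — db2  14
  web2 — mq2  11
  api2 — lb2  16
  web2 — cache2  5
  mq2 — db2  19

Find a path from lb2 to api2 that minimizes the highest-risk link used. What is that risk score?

Checking several routes:
lb2 → api1 → mq2 → web2 → cache2 → db1 → api2: max(12, 5, 11, 5, 2, 13) = 13
lb2 → api1 → cache2 → db1 → api2: max(12, 7, 2, 13) = 13
lb2 → web2 → cache2 → db1 → api2: max(5, 5, 2, 13) = 13
lb2 → cache2 → db1 → api2: max(10, 2, 13) = 13
lb2 → web2 → mq2 → api1 → cache2 → db1 → api2: max(5, 11, 5, 7, 2, 13) = 13
Smallest bottleneck: 13.

13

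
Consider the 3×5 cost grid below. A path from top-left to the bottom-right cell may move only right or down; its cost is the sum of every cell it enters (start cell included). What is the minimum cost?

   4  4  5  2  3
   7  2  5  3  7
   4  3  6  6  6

Take r0c0 → r0c1 → r0c2 → r0c3 → r1c3 → r2c3 → r2c4 for a total of 4 + 4 + 5 + 2 + 3 + 6 + 6 = 30.

30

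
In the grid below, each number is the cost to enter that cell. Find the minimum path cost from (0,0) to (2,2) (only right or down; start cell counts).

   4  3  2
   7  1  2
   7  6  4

14

Take [0,0] -> [0,1] -> [1,1] -> [1,2] -> [2,2] for a total of 4 + 3 + 1 + 2 + 4 = 14.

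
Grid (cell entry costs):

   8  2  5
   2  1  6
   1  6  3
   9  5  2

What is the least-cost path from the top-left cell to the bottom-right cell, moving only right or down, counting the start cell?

22

One optimal route is [0,0] → [0,1] → [1,1] → [1,2] → [2,2] → [3,2].
Its cost is 8 + 2 + 1 + 6 + 3 + 2 = 22.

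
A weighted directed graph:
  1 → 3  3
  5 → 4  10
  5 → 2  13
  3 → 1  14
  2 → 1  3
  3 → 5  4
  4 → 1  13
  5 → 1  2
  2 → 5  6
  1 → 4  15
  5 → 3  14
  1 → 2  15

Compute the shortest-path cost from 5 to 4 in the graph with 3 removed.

10

Paths from 5 to 4 avoiding 3:
5 - 1 - 4: 2 + 15 = 17
5 - 4: 10
5 - 2 - 1 - 4: 13 + 3 + 15 = 31
Best route has total 10.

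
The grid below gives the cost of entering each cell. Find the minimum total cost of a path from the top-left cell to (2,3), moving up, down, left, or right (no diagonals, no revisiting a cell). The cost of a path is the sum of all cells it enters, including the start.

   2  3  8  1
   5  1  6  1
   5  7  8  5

18

Take r0c0 r0c1 r1c1 r1c2 r1c3 r2c3 for a total of 2 + 3 + 1 + 6 + 1 + 5 = 18.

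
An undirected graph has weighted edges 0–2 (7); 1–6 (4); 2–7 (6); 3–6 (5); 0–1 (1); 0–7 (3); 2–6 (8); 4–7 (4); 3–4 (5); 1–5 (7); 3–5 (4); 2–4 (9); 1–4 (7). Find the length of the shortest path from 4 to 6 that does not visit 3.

11

A few of the 4→6 routes:
4-2-6: 9 + 8 = 17
4-7-0-1-6: 4 + 3 + 1 + 4 = 12
4-1-6: 7 + 4 = 11
The minimum is 11.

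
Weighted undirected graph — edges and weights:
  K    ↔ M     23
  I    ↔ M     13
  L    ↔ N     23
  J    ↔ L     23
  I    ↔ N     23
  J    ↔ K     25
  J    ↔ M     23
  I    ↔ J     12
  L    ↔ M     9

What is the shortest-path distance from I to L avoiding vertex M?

Paths from I to L avoiding M:
I→N→L: 23 + 23 = 46
I→J→L: 12 + 23 = 35
The minimum is 35.

35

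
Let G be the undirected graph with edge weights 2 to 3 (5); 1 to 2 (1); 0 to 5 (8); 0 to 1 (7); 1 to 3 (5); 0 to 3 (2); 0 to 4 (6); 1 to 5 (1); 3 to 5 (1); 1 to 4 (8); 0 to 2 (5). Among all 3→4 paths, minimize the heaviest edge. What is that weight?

A few of the 3→4 routes:
3-0-4: max(2, 6) = 6
3-5-1-0-4: max(1, 1, 7, 6) = 7
3-2-0-4: max(5, 5, 6) = 6
3-1-0-4: max(5, 7, 6) = 7
3-5-1-2-0-4: max(1, 1, 1, 5, 6) = 6
3-1-2-0-4: max(5, 1, 5, 6) = 6
Smallest bottleneck: 6.

6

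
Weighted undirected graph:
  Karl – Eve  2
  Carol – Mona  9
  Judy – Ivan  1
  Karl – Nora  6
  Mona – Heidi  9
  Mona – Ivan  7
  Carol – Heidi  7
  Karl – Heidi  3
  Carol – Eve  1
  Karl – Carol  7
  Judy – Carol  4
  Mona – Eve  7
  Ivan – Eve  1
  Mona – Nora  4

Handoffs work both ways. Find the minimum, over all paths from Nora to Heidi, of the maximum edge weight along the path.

6

A few of the Nora→Heidi routes:
Nora-Mona-Ivan-Eve-Carol-Heidi: max(4, 7, 1, 1, 7) = 7
Nora-Mona-Ivan-Judy-Carol-Eve-Karl-Heidi: max(4, 7, 1, 4, 1, 2, 3) = 7
Nora-Mona-Ivan-Judy-Carol-Karl-Heidi: max(4, 7, 1, 4, 7, 3) = 7
Nora-Mona-Ivan-Judy-Carol-Heidi: max(4, 7, 1, 4, 7) = 7
Nora-Karl-Heidi: max(6, 3) = 6
The minimum achievable maximum is 6.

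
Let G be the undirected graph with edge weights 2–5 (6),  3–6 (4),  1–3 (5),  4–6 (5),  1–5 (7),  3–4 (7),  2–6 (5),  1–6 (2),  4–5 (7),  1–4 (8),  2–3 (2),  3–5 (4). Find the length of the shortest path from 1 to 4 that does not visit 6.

8

Comparing a few candidate routes:
1 → 5 → 4: 7 + 7 = 14
1 → 4: 8
1 → 3 → 4: 5 + 7 = 12
1 → 5 → 3 → 4: 7 + 4 + 7 = 18
1 → 3 → 5 → 4: 5 + 4 + 7 = 16
Best route has total 8.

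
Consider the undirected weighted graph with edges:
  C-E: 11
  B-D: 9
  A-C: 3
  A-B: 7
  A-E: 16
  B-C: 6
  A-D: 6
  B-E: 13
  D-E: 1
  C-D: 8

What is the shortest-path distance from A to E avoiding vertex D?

Paths from A to E avoiding D:
A→B→C→E: 7 + 6 + 11 = 24
A→C→B→E: 3 + 6 + 13 = 22
A→C→E: 3 + 11 = 14
A→E: 16
A→B→E: 7 + 13 = 20
The minimum is 14.

14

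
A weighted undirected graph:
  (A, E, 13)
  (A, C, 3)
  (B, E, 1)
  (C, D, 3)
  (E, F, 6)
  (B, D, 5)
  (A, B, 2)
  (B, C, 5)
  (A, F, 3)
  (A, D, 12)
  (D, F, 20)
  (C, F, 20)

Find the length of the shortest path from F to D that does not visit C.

10

Checking several routes:
F→A→B→D: 3 + 2 + 5 = 10
F→E→B→D: 6 + 1 + 5 = 12
F→A→D: 3 + 12 = 15
Best route has total 10.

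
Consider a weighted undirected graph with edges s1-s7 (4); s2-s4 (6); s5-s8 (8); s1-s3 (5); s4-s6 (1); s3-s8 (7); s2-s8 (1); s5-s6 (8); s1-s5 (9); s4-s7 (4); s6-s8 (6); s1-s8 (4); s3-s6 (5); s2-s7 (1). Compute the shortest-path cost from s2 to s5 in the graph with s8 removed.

14

Some routes from s2 to s5 avoiding s8:
s2 - s4 - s6 - s5: 6 + 1 + 8 = 15
s2 - s7 - s1 - s5: 1 + 4 + 9 = 14
s2 - s7 - s4 - s6 - s5: 1 + 4 + 1 + 8 = 14
s2 - s7 - s1 - s3 - s6 - s5: 1 + 4 + 5 + 5 + 8 = 23
Shortest: 14.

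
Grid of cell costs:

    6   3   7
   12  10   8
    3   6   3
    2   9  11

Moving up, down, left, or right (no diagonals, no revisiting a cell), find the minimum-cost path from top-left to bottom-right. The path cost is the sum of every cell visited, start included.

38

Path (0,0) -> (0,1) -> (0,2) -> (1,2) -> (2,2) -> (3,2): 6 + 3 + 7 + 8 + 3 + 11 = 38.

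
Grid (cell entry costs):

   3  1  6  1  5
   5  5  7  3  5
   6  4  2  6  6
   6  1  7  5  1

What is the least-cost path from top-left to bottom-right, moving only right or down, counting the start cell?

26

One optimal route is (0,0) (0,1) (0,2) (0,3) (1,3) (1,4) (2,4) (3,4).
Its cost is 3 + 1 + 6 + 1 + 3 + 5 + 6 + 1 = 26.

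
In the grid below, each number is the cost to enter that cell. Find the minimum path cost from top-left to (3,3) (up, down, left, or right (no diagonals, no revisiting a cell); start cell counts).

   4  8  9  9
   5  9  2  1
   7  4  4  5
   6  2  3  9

34

Take (0,0) -> (1,0) -> (2,0) -> (2,1) -> (3,1) -> (3,2) -> (3,3) for a total of 4 + 5 + 7 + 4 + 2 + 3 + 9 = 34.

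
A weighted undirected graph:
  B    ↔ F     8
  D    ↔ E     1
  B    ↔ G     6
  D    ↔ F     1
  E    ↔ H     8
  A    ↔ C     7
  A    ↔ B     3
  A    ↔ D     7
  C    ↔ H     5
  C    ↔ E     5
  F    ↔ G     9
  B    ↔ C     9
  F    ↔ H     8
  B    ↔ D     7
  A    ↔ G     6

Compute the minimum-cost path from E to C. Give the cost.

A few of the E→C routes:
E→C: 5
E→D→A→C: 1 + 7 + 7 = 15
E→D→B→A→C: 1 + 7 + 3 + 7 = 18
E→H→C: 8 + 5 = 13
E→D→F→H→C: 1 + 1 + 8 + 5 = 15
E→D→B→C: 1 + 7 + 9 = 17
The minimum is 5.

5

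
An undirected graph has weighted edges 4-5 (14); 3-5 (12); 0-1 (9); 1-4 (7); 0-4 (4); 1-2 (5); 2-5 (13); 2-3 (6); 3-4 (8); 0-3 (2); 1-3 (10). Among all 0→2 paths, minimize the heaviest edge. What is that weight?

Comparing a few candidate routes:
0-3-2: max(2, 6) = 6
0-4-1-2: max(4, 7, 5) = 7
0-4-3-2: max(4, 8, 6) = 8
The minimum achievable maximum is 6.

6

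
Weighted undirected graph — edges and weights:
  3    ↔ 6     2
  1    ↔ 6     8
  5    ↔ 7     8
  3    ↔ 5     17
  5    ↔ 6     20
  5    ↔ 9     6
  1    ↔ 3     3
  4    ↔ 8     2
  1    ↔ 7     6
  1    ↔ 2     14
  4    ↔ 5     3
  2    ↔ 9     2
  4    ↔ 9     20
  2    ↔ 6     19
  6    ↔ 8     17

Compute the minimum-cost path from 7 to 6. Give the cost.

Some routes from 7 to 6:
7→1→6: 6 + 8 = 14
7→1→3→6: 6 + 3 + 2 = 11
7→5→9→2→6: 8 + 6 + 2 + 19 = 35
7→5→6: 8 + 20 = 28
7→5→4→8→6: 8 + 3 + 2 + 17 = 30
7→5→3→6: 8 + 17 + 2 = 27
Best route has total 11.

11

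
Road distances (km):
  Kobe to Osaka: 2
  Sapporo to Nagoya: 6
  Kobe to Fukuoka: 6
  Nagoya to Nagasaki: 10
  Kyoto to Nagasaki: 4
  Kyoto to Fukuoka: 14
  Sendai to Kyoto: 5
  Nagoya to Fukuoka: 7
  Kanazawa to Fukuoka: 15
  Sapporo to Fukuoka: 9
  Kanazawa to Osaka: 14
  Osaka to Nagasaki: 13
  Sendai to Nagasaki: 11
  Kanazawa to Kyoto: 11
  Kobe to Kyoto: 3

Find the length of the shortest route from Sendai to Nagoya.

A few of the Sendai→Nagoya routes:
Sendai - Kyoto - Kobe - Fukuoka - Nagoya: 5 + 3 + 6 + 7 = 21
Sendai - Nagasaki - Nagoya: 11 + 10 = 21
Sendai - Kyoto - Kobe - Fukuoka - Sapporo - Nagoya: 5 + 3 + 6 + 9 + 6 = 29
Sendai - Kyoto - Nagasaki - Nagoya: 5 + 4 + 10 = 19
Sendai - Kyoto - Fukuoka - Nagoya: 5 + 14 + 7 = 26
Shortest: 19 km.

19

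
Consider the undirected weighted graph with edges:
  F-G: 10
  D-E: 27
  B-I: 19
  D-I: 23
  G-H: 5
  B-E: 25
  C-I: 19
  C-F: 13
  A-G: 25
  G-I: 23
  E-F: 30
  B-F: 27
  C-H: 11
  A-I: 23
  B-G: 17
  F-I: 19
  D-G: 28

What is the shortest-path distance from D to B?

42

Some routes from D to B:
D→E→B: 27 + 25 = 52
D→I→B: 23 + 19 = 42
D→G→B: 28 + 17 = 45
D→G→F→B: 28 + 10 + 27 = 65
D→I→G→B: 23 + 23 + 17 = 63
Shortest: 42.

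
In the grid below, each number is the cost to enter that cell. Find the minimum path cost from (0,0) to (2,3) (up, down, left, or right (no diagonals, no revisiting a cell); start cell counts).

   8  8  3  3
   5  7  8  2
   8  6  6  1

Path [0,0] -> [0,1] -> [0,2] -> [0,3] -> [1,3] -> [2,3]: 8 + 8 + 3 + 3 + 2 + 1 = 25.

25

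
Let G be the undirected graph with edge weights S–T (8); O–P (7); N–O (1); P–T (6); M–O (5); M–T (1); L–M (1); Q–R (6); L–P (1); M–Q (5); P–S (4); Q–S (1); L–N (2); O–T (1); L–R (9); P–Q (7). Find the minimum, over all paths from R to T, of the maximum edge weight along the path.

6

A few of the R→T routes:
R → Q → S → P → T: max(6, 1, 4, 6) = 6
R → Q → S → P → L → N → O → T: max(6, 1, 4, 1, 2, 1, 1) = 6
R → Q → S → P → L → N → O → M → T: max(6, 1, 4, 1, 2, 1, 5, 1) = 6
R → Q → S → P → L → M → O → T: max(6, 1, 4, 1, 1, 5, 1) = 6
Smallest bottleneck: 6.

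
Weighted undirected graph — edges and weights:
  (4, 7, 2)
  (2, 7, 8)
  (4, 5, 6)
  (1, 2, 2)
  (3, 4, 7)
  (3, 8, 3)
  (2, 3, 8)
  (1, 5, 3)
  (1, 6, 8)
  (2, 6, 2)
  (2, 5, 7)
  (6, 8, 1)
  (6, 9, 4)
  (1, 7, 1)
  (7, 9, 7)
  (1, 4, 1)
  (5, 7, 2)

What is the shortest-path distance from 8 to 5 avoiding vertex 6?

Some routes from 8 to 5 avoiding 6:
8→3→4→5: 3 + 7 + 6 = 16
8→3→4→1→5: 3 + 7 + 1 + 3 = 14
8→3→4→7→5: 3 + 7 + 2 + 2 = 14
8→3→4→1→7→5: 3 + 7 + 1 + 1 + 2 = 14
The minimum is 14.

14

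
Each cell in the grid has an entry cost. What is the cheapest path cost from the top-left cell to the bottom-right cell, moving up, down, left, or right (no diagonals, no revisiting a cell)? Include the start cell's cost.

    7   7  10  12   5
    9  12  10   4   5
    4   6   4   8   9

47

One optimal route is (0,0) (1,0) (2,0) (2,1) (2,2) (2,3) (2,4).
Its cost is 7 + 9 + 4 + 6 + 4 + 8 + 9 = 47.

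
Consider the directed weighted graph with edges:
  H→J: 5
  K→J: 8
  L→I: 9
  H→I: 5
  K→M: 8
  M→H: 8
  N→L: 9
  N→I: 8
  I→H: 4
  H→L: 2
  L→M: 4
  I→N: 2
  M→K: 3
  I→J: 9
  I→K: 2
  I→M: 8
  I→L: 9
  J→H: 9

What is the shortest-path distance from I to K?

Some routes from I to K:
I - M - K: 8 + 3 = 11
I - H - L - M - K: 4 + 2 + 4 + 3 = 13
I - K: 2
Shortest: 2.

2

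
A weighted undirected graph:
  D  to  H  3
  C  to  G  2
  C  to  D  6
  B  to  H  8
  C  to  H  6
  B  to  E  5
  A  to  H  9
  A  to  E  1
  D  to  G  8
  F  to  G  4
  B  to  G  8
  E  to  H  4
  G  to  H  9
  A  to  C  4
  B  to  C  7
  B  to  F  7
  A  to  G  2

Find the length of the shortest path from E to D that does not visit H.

11

Some routes from E to D avoiding H:
E -> A -> G -> D: 1 + 2 + 8 = 11
E -> A -> C -> D: 1 + 4 + 6 = 11
E -> A -> G -> C -> D: 1 + 2 + 2 + 6 = 11
Shortest: 11.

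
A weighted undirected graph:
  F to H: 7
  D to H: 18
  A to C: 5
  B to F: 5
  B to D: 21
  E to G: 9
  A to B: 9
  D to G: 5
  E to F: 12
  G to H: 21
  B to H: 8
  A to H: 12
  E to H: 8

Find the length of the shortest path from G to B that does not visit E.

Some routes from G to B avoiding E:
G→D→H→B: 5 + 18 + 8 = 31
G→D→H→F→B: 5 + 18 + 7 + 5 = 35
G→H→A→B: 21 + 12 + 9 = 42
G→H→B: 21 + 8 = 29
G→H→F→B: 21 + 7 + 5 = 33
G→D→B: 5 + 21 = 26
Shortest: 26.

26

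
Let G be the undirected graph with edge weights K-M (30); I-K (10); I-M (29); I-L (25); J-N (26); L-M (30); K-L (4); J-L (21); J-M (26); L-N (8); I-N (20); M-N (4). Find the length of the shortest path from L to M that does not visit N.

Some routes from L to M avoiding N:
L - M: 30
L - I - M: 25 + 29 = 54
L - K - M: 4 + 30 = 34
L - J - M: 21 + 26 = 47
L - K - I - M: 4 + 10 + 29 = 43
Shortest: 30.

30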